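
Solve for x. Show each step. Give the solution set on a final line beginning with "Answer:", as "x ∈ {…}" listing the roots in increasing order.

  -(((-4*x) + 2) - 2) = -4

Step 1. [-(((-4*x) + 2) - 2) = -4] LHS negated; negate both sides. So neg: ((-4*x) + 2) - 2 = 4.
Step 2. [((-4*x) + 2) - 2 = 4] the outer -2 inverts by adding 2. So sub: (-4*x) + 2 = 6.
Step 3. [(-4*x) + 2 = 6] +2 is outermost — subtract 2 both sides, so sub: -4*x = 4.
Step 4. [-4*x = 4] divide by the outer -4, so div: x = -1.

Answer: x ∈ {-1}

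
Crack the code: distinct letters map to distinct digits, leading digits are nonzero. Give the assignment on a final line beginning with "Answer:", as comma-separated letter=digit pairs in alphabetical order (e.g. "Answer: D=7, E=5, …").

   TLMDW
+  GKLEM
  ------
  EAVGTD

Step 1. [col 1: W + M ≡ D (mod 10)] column 1 (W + M ≡ D (mod 10), carry-in 0) doesn't pin W yet; pick W=7 and continue ⇒ W=7.
Step 2. [col 1: W + M ≡ D (mod 10)] column 1 (W + M ≡ D (mod 10), carry-in 0) doesn't pin D yet; pick D=6 and continue, so D=6.
Step 3. [E] E is the leading digit of a 6-digit sum of two 5-digit numbers; the final carry is exactly 1, so E=1.
Step 4. [col 1: W + M ≡ D (mod 10)] column 1 reads W+M+carry(0)=D with W=7, D=6; with digits 1,6,7 already taken and all letters distinct, the only value for M is 9 ⇒ M=9.
Step 5. [col 2: D + E ≡ T (mod 10)] in column 2 we have D+E≡T with carry-in 1; given D=6, E=1 and digits 1,6,7,9 already taken and all letters distinct, that pins T to 8. So T=8.
Step 6. [col 3: M + L ≡ G (mod 10)] G=3 is one option consistent with column 3 (M + L ≡ G (mod 10), carry-in 0) — take it ⇒ G=3.
Step 7. [col 3: M + L ≡ G (mod 10)] in column 3 we have M+L≡G with carry-in 0; given M=9, G=3 and digits 1,3,6,7,8,9 already taken and all letters distinct, that pins L to 4. So L=4.
Step 8. [col 4: L + K ≡ V (mod 10)] column 4 (L + K ≡ V (mod 10), carry-in 1) doesn't pin K yet; pick K=5 and continue ⇒ K=5.
Step 9. [col 4: L + K ≡ V (mod 10)] column 4: given L=4, K=5, carry-in 1, and digits 1,3,4,5,6,7,8,9 already taken and all letters distinct, L+K≡V (mod 10) forces V=0 ⇒ V=0.
Step 10. [col 5: T + G ≡ A (mod 10)] in column 5 we have T+G≡A with carry-in 1; given T=8, G=3 and digits 0,1,3,4,5,6,7,8,9 already taken and all letters distinct, that pins A to 2 ⇒ A=2.

Answer: A=2, D=6, E=1, G=3, K=5, L=4, M=9, T=8, V=0, W=7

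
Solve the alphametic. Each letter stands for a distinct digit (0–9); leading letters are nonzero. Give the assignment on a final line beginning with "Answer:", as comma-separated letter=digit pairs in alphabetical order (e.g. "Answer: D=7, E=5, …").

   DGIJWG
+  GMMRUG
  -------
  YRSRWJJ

Step 1. [col 1: G + G ≡ J (mod 10)] J=4 is one option consistent with column 1 (G + G ≡ J (mod 10), carry-in 0) — take it ⇒ J=4.
Step 2. [Y] Y is the leading digit of a 7-digit sum of two 6-digit numbers; the final carry is exactly 1, so Y=1.
Step 3. [col 1: G + G ≡ J (mod 10)] G=2 is one option consistent with column 1 (G + G ≡ J (mod 10), carry-in 0) — take it. So G=2.
Step 4. [col 2: W + U ≡ J (mod 10)] no forcing yet in column 2 (carry-in 0); W=5 is free and consistent — try it, so W=5.
Step 5. [col 2: W + U ≡ J (mod 10)] column 2: given W=5, J=4, carry-in 0, and digits 1,2,4,5 already taken and all letters distinct, W+U≡J (mod 10) forces U=9 ⇒ U=9.
Step 6. [col 3: J + R ≡ W (mod 10)] column 3: given J=4, W=5, carry-in 1, and digits 1,2,4,5,9 already taken and all letters distinct, J+R≡W (mod 10) forces R=0. So R=0.
Step 7. [col 4: I + M ≡ R (mod 10)] column 4 (I + M ≡ R (mod 10), carry-in 0) doesn't pin I yet; pick I=7 and continue. So I=7.
Step 8. [col 4: I + M ≡ R (mod 10)] column 4 reads I+M+carry(0)=R with I=7, R=0; with digits 0,1,2,4,5,7,9 already taken and all letters distinct, the only value for M is 3 ⇒ M=3.
Step 9. [col 5: G + M ≡ S (mod 10)] from column 5 (G=2, M=3, carry-in 1, digits 0,1,2,3,4,5,7,9 already taken and all letters distinct): S must equal 6 ⇒ S=6.
Step 10. [col 6: D + G ≡ R (mod 10)] in column 6 we have D+G≡R with carry-in 0; given G=2, R=0 and digits 0,1,2,3,4,5,6,7,9 already taken and all letters distinct, that pins D to 8 ⇒ D=8.

Answer: D=8, G=2, I=7, J=4, M=3, R=0, S=6, U=9, W=5, Y=1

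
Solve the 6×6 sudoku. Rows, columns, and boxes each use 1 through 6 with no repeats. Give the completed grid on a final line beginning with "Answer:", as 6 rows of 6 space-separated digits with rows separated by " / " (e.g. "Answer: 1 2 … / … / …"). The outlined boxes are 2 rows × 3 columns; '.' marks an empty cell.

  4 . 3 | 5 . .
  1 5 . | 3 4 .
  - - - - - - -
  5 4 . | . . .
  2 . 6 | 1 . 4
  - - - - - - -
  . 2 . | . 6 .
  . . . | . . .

Step 1. [r6c2∈{1,3,6}] in col 2, 1 fits only at r6c2, so r6c2=1.
Step 2. [r2c6∈{2,6}] in row 2, 6 fits only at r2c6 ⇒ r2c6=6.
Step 3. [r5c6∈{1,3,5}] 1 has one home in row 5: r5c6. So r5c6=1.
Step 4. [r6c6∈{2,3,5}] in col 6, 5 fits only at r6c6. So r6c6=5.
Step 5. [r6c5∈{2,3}] 3 has one home in box 6: r6c5 ⇒ r6c5=3.
Step 6. [r3c5∈{2}] nothing but 2 survives at r3c5. So r3c5=2.
Step 7. [r6c3∈{4}] r6c3 has the single candidate 4 ⇒ r6c3=4.
Step 8. [r4c2∈{3}] nothing but 3 survives at r4c2 ⇒ r4c2=3.
Step 9. [r1c6∈{2}] nothing but 2 survives at r1c6 ⇒ r1c6=2.
Step 10. [r5c3∈{5}] nothing but 5 survives at r5c3. So r5c3=5.
Step 11. [r5c4∈{4}] r5c4 has the single candidate 4, so r5c4=4.
Step 12. [r3c6∈{3}] only 3 remains possible at r3c6. So r3c6=3.
Step 13. [r1c2∈{6}] r1c2 is down to just 6 ⇒ r1c2=6.
Step 14. [r5c1∈{3}] only 3 remains possible at r5c1, so r5c1=3.
Step 15. [r3c3∈{1}] r3c3 is down to just 1. So r3c3=1.
Step 16. [r1c5∈{1}] r1c5's peers cover all but 1. So r1c5=1.
Step 17. [r4c5∈{5}] only 5 remains possible at r4c5. So r4c5=5.
Step 18. [r3c4∈{6}] r3c4 has the single candidate 6. So r3c4=6.
Step 19. [r2c3∈{2}] r2c3's peers cover all but 2, so r2c3=2.
Step 20. [r6c4∈{2}] r6c4 has the single candidate 2 ⇒ r6c4=2.
Step 21. [r6c1∈{6}] r6c1 is down to just 6, so r6c1=6.

Answer: 4 6 3 5 1 2 / 1 5 2 3 4 6 / 5 4 1 6 2 3 / 2 3 6 1 5 4 / 3 2 5 4 6 1 / 6 1 4 2 3 5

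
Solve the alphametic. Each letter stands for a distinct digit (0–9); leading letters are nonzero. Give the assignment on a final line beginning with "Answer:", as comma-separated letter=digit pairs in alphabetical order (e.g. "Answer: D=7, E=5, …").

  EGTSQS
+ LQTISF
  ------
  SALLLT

Step 1. [col 1: S + F ≡ T (mod 10)] several values work for T in column 1 (S + F ≡ T (mod 10), carry-in 0); try T=6. So T=6.
Step 2. [col 1: S + F ≡ T (mod 10)] column 1 (S + F ≡ T (mod 10), carry-in 0) doesn't pin S yet; pick S=5 and continue, so S=5.
Step 3. [col 1: S + F ≡ T (mod 10)] in column 1 we have S+F≡T with carry-in 0; given S=5, T=6 and digits 5,6 already taken and all letters distinct, that pins F to 1 ⇒ F=1.
Step 4. [col 2: Q + S ≡ L (mod 10)] several values work for L in column 2 (Q + S ≡ L (mod 10), carry-in 0); try L=3 ⇒ L=3.
Step 5. [col 2: Q + S ≡ L (mod 10)] from column 2 (S=5, L=3, carry-in 0, digits 1,3,5,6 already taken and all letters distinct): Q must equal 8. So Q=8.
Step 6. [col 3: S + I ≡ L (mod 10)] column 3: given S=5, L=3, carry-in 1, and digits 1,3,5,6,8 already taken and all letters distinct, S+I≡L (mod 10) forces I=7 ⇒ I=7.
Step 7. [col 5: G + Q ≡ A (mod 10)] from column 5 (Q=8, carry-in 1, digits 1,3,5,6,7,8 already taken and all letters distinct): A must equal 9 ⇒ A=9.
Step 8. [col 5: G + Q ≡ A (mod 10)] from column 5 (Q=8, A=9, carry-in 1, digits 1,3,5,6,7,8,9 already taken and all letters distinct): G must equal 0. So G=0.
Step 9. [col 6: E + L ≡ S (mod 10)] from column 6 (L=3, S=5, carry-in 0, digits 0,1,3,5,6,7,8,9 already taken and all letters distinct): E must equal 2 ⇒ E=2.

Answer: A=9, E=2, F=1, G=0, I=7, L=3, Q=8, S=5, T=6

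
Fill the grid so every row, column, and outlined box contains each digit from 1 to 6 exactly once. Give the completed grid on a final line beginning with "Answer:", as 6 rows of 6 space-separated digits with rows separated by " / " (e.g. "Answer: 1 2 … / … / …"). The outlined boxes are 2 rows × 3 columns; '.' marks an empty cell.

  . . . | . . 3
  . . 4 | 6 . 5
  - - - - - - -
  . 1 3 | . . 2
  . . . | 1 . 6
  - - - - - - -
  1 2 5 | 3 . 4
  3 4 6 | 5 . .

Step 1. [r1c4∈{2,4}] in col 4, 2 fits only at r1c4. So r1c4=2.
Step 2. [r4c2∈{5}] r4c2 is down to just 5. So r4c2=5.
Step 3. [r1c5∈{1,4}] row 1 places 4 nowhere but r1c5 ⇒ r1c5=4.
Step 4. [r4c1∈{2,4}] 4 has one home in row 4: r4c1, so r4c1=4.
Step 5. [r6c6∈{1}] only 1 remains possible at r6c6. So r6c6=1.
Step 6. [r3c1∈{6}] nothing but 6 survives at r3c1, so r3c1=6.
Step 7. [r5c5∈{6}] r5c5 has the single candidate 6, so r5c5=6.
Step 8. [r2c2∈{3}] r2c2's peers cover all but 3. So r2c2=3.
Step 9. [r1c1∈{5}] nothing but 5 survives at r1c1, so r1c1=5.
Step 10. [r6c5∈{2}] r6c5 is down to just 2. So r6c5=2.
Step 11. [r2c5∈{1}] only 1 remains possible at r2c5. So r2c5=1.
Step 12. [r3c4∈{4}] only 4 remains possible at r3c4 ⇒ r3c4=4.
Step 13. [r4c5∈{3}] r4c5 is down to just 3 ⇒ r4c5=3.
Step 14. [r1c3∈{1}] nothing but 1 survives at r1c3. So r1c3=1.
Step 15. [r2c1∈{2}] r2c1 is down to just 2 ⇒ r2c1=2.
Step 16. [r1c2∈{6}] only 6 remains possible at r1c2, so r1c2=6.
Step 17. [r3c5∈{5}] only 5 remains possible at r3c5 ⇒ r3c5=5.
Step 18. [r4c3∈{2}] r4c3 is down to just 2, so r4c3=2.

Answer: 5 6 1 2 4 3 / 2 3 4 6 1 5 / 6 1 3 4 5 2 / 4 5 2 1 3 6 / 1 2 5 3 6 4 / 3 4 6 5 2 1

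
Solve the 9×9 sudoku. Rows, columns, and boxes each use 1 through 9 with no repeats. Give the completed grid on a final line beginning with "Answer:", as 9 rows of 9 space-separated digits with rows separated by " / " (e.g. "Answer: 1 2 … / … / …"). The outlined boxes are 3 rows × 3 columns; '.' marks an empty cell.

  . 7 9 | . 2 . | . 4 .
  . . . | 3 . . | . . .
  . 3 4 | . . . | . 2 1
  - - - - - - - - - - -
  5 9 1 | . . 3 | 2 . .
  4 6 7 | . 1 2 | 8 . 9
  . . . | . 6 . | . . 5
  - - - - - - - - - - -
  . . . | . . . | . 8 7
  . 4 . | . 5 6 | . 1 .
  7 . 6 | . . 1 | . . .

Step 1. [r7c7∈{3,4,5,6,9}] r7c7 is the only open cell in row 7 admitting 6 ⇒ r7c7=6.
Step 2. [r8c4∈{2,7,8,9}] r8c4 is the only open cell in row 8 admitting 7, so r8c4=7.
Step 3. [r1c4∈{1,5,6,8}] across col 4, 1 lands solely at r1c4, so r1c4=1.
Step 4. [r3c4∈{5,6,8,9}] r3c4 is the only open cell in col 4 admitting 6 ⇒ r3c4=6.
Step 5. [r3c1∈{8}] nothing but 8 survives at r3c1. So r3c1=8.
Step 6. [r8c3∈{2,3,8}] across row 8, 8 lands solely at r8c3, so r8c3=8.
Step 7. [r6c2∈{2,8}] 8 has one home in col 2: r6c2, so r6c2=8.
Step 8. [r5c8∈{3}] r5c8 is down to just 3. So r5c8=3.
Step 9. [r6c8∈{7}] only 7 remains possible at r6c8 ⇒ r6c8=7.
Step 10. [r4c5∈{4,7,8}] row 4 places 7 nowhere but r4c5, so r4c5=7.
Step 11. [r3c5∈{9}] r3c5 is down to just 9 ⇒ r3c5=9.
Step 12. [r1c1∈{6}] r1c1's peers cover all but 6 ⇒ r1c1=6.
Step 13. [r4c8∈{6}] r4c8's peers cover all but 6, so r4c8=6.
Step 14. [r4c9∈{4}] r4c9 is down to just 4, so r4c9=4.
Step 15. [r9c7∈{3,4,5,9}] 4 has one home in col 7: r9c7, so r9c7=4.
Step 16. [r9c8∈{5,9}] 5 has one home in box 9: r9c8. So r9c8=5.
Step 17. [r9c2∈{2}] only 2 remains possible at r9c2 ⇒ r9c2=2.
Step 18. [r9c4∈{8,9}] across row 9, 9 lands solely at r9c4. So r9c4=9.
Step 19. [r9c9∈{3}] r9c9 is down to just 3 ⇒ r9c9=3.
Step 20. [r7c6∈{4}] only 4 remains possible at r7c6, so r7c6=4.
Step 21. [r8c1∈{3,9}] in row 8, 3 fits only at r8c1, so r8c1=3.
Step 22. [r1c9∈{8}] r1c9 has the single candidate 8. So r1c9=8.
Step 23. [r2c6∈{5,7,8}] col 6 places 8 nowhere but r2c6. So r2c6=8.
Step 24. [r2c7∈{5,7,9}] in row 2, 7 fits only at r2c7. So r2c7=7.
Step 25. [r3c7∈{5}] nothing but 5 survives at r3c7. So r3c7=5.
Step 26. [r6c1∈{2}] r6c1 has the single candidate 2. So r6c1=2.
Step 27. [r7c3∈{5}] r7c3's peers cover all but 5 ⇒ r7c3=5.
Step 28. [r7c2∈{1}] r7c2's peers cover all but 1 ⇒ r7c2=1.
Step 29. [r2c1∈{1}] r2c1's peers cover all but 1, so r2c1=1.
Step 30. [r1c7∈{3}] r1c7 is down to just 3 ⇒ r1c7=3.
Step 31. [r5c4∈{5}] r5c4's peers cover all but 5. So r5c4=5.
Step 32. [r6c6∈{9}] r6c6 has the single candidate 9 ⇒ r6c6=9.
Step 33. [r8c9∈{2}] only 2 remains possible at r8c9 ⇒ r8c9=2.
Step 34. [r2c5∈{4}] r2c5 has the single candidate 4, so r2c5=4.
Step 35. [r3c6∈{7}] r3c6 has the single candidate 7 ⇒ r3c6=7.
Step 36. [r2c3∈{2}] r2c3's peers cover all but 2 ⇒ r2c3=2.
Step 37. [r6c4∈{4}] r6c4 has the single candidate 4. So r6c4=4.
Step 38. [r2c2∈{5}] nothing but 5 survives at r2c2 ⇒ r2c2=5.
Step 39. [r6c3∈{3}] r6c3's peers cover all but 3 ⇒ r6c3=3.
Step 40. [r7c5∈{3}] only 3 remains possible at r7c5. So r7c5=3.
Step 41. [r6c7∈{1}] r6c7 has the single candidate 1, so r6c7=1.
Step 42. [r4c4∈{8}] r4c4 is down to just 8 ⇒ r4c4=8.
Step 43. [r1c6∈{5}] r1c6 is down to just 5. So r1c6=5.
Step 44. [r2c8∈{9}] only 9 remains possible at r2c8. So r2c8=9.
Step 45. [r7c4∈{2}] nothing but 2 survives at r7c4. So r7c4=2.
Step 46. [r2c9∈{6}] r2c9 is down to just 6. So r2c9=6.
Step 47. [r8c7∈{9}] r8c7 is down to just 9 ⇒ r8c7=9.
Step 48. [r9c5∈{8}] nothing but 8 survives at r9c5. So r9c5=8.
Step 49. [r7c1∈{9}] nothing but 9 survives at r7c1 ⇒ r7c1=9.

Answer: 6 7 9 1 2 5 3 4 8 / 1 5 2 3 4 8 7 9 6 / 8 3 4 6 9 7 5 2 1 / 5 9 1 8 7 3 2 6 4 / 4 6 7 5 1 2 8 3 9 / 2 8 3 4 6 9 1 7 5 / 9 1 5 2 3 4 6 8 7 / 3 4 8 7 5 6 9 1 2 / 7 2 6 9 8 1 4 5 3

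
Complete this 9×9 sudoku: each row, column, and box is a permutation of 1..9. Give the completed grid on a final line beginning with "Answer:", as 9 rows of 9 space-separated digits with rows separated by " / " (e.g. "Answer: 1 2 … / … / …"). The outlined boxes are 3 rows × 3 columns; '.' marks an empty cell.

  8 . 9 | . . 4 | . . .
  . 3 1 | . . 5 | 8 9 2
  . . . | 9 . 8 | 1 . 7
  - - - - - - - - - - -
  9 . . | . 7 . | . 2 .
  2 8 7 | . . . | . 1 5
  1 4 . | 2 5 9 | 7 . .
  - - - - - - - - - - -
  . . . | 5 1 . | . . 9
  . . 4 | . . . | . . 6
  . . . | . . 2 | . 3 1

Step 1. [r4c4∈{1,3,4,6,8}] 8 has one home in box 5: r4c4 ⇒ r4c4=8.
Step 2. [r2c5∈{6}] only 6 remains possible at r2c5, so r2c5=6.
Step 3. [r3c5∈{2,3}] row 3 places 3 nowhere but r3c5. So r3c5=3.
Step 4. [r8c2∈{1,2,5,7,9}] in row 8, 1 fits only at r8c2, so r8c2=1.
Step 5. [r2c4∈{7}] r2c4 is down to just 7. So r2c4=7.
Step 6. [r1c2∈{2,5,6,7}] r1c2 is the only open cell in row 1 admitting 7. So r1c2=7.
Step 7. [r8c4∈{3}] r8c4 has the single candidate 3, so r8c4=3.
Step 8. [r9c1∈{5,6,7}] r9c1 is the only open cell in row 9 admitting 7. So r9c1=7.
Step 9. [r8c1∈{5}] r8c1 is down to just 5, so r8c1=5.
Step 10. [r3c8∈{4,5,6}] box 3 places 4 nowhere but r3c8 ⇒ r3c8=4.
Step 11. [r7c7∈{2,4}] in row 7, 4 fits only at r7c7 ⇒ r7c7=4.
Step 12. [r3c1∈{6}] nothing but 6 survives at r3c1, so r3c1=6.
Step 13. [r1c9∈{3}] r1c9's peers cover all but 3, so r1c9=3.
Step 14. [r6c3∈{3,6}] 3 has one home in row 6: r6c3. So r6c3=3.
Step 15. [r6c8∈{6,8}] r6c8 is the only open cell in row 6 admitting 6. So r6c8=6.
Step 16. [r5c5∈{4}] only 4 remains possible at r5c5. So r5c5=4.
Step 17. [r5c4∈{6}] r5c4's peers cover all but 6. So r5c4=6.
Step 18. [r7c6∈{6,7}] across col 6, 6 lands solely at r7c6, so r7c6=6.
Step 19. [r5c6∈{3}] r5c6 is down to just 3. So r5c6=3.
Step 20. [r8c5∈{8,9}] in row 8, 9 fits only at r8c5, so r8c5=9.
Step 21. [r8c8∈{7,8}] row 8 places 8 nowhere but r8c8 ⇒ r8c8=8.
Step 22. [r7c3∈{2,8}] row 7 places 8 nowhere but r7c3 ⇒ r7c3=8.
Step 23. [r9c3∈{6}] nothing but 6 survives at r9c3, so r9c3=6.
Step 24. [r3c3∈{2,5}] across col 3, 2 lands solely at r3c3, so r3c3=2.
Step 25. [r1c7∈{5,6}] across row 1, 6 lands solely at r1c7 ⇒ r1c7=6.
Step 26. [r4c2∈{5,6}] in row 4, 6 fits only at r4c2, so r4c2=6.
Step 27. [r6c9∈{8}] nothing but 8 survives at r6c9, so r6c9=8.
Step 28. [r1c5∈{2}] nothing but 2 survives at r1c5. So r1c5=2.
Step 29. [r7c2∈{2}] r7c2's peers cover all but 2. So r7c2=2.
Step 30. [r4c6∈{1}] r4c6 has the single candidate 1 ⇒ r4c6=1.
Step 31. [r7c8∈{7}] r7c8 has the single candidate 7 ⇒ r7c8=7.
Step 32. [r2c1∈{4}] only 4 remains possible at r2c1, so r2c1=4.
Step 33. [r4c3∈{5}] only 5 remains possible at r4c3, so r4c3=5.
Step 34. [r4c7∈{3}] r4c7 is down to just 3, so r4c7=3.
Step 35. [r1c4∈{1}] r1c4's peers cover all but 1, so r1c4=1.
Step 36. [r9c7∈{5}] r9c7 is down to just 5, so r9c7=5.
Step 37. [r3c2∈{5}] nothing but 5 survives at r3c2, so r3c2=5.
Step 38. [r9c4∈{4}] r9c4 is down to just 4, so r9c4=4.
Step 39. [r7c1∈{3}] r7c1 is down to just 3. So r7c1=3.
Step 40. [r4c9∈{4}] nothing but 4 survives at r4c9 ⇒ r4c9=4.
Step 41. [r8c7∈{2}] nothing but 2 survives at r8c7 ⇒ r8c7=2.
Step 42. [r9c2∈{9}] nothing but 9 survives at r9c2 ⇒ r9c2=9.
Step 43. [r5c7∈{9}] r5c7 has the single candidate 9. So r5c7=9.
Step 44. [r9c5∈{8}] nothing but 8 survives at r9c5 ⇒ r9c5=8.
Step 45. [r1c8∈{5}] r1c8 has the single candidate 5 ⇒ r1c8=5.
Step 46. [r8c6∈{7}] r8c6's peers cover all but 7 ⇒ r8c6=7.

Answer: 8 7 9 1 2 4 6 5 3 / 4 3 1 7 6 5 8 9 2 / 6 5 2 9 3 8 1 4 7 / 9 6 5 8 7 1 3 2 4 / 2 8 7 6 4 3 9 1 5 / 1 4 3 2 5 9 7 6 8 / 3 2 8 5 1 6 4 7 9 / 5 1 4 3 9 7 2 8 6 / 7 9 6 4 8 2 5 3 1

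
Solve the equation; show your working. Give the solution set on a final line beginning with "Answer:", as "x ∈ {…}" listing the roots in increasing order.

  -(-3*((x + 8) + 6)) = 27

Step 1. [-(-3*((x + 8) + 6)) = 27] LHS negated; negate both sides, so neg: -3*((x + 8) + 6) = -27.
Step 2. [-3*((x + 8) + 6) = -27] -3 out front; divide by -3. So div: (x + 8) + 6 = 9.
Step 3. [(x + 8) + 6 = 9] the outer +6 inverts by subtracting 6 ⇒ sub: x + 8 = 3.
Step 4. [x + 8 = 3] peel the +8: subtract 8 from each side. So sub: x = -5.

Answer: x ∈ {-5}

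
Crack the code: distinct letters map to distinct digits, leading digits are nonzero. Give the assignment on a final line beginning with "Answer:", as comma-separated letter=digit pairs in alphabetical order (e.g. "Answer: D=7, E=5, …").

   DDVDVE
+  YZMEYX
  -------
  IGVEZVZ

Step 1. [col 1: E + X ≡ Z (mod 10)] Z=2 is one option consistent with column 1 (E + X ≡ Z (mod 10), carry-in 0) — take it, so Z=2.
Step 2. [col 1: E + X ≡ Z (mod 10)] X=5 is one option consistent with column 1 (E + X ≡ Z (mod 10), carry-in 0) — take it. So X=5.
Step 3. [col 1: E + X ≡ Z (mod 10)] from column 1 (X=5, Z=2, carry-in 0, digits 2,5 already taken and all letters distinct): E must equal 7, so E=7.
Step 4. [col 2: V + Y ≡ V (mod 10)] in column 2 we have V+Y≡V with carry-in 1; given nothing yet and digits 2,5,7 already taken and all letters distinct, that pins Y to 9, so Y=9.
Step 5. [I] the sum has 7 digits but both addends have 6; that extra leading digit I is the final carry, namely 1, so I=1.
Step 6. [col 2: V + Y ≡ V (mod 10)] V=6 is one option consistent with column 2 (V + Y ≡ V (mod 10), carry-in 1) — take it, so V=6.
Step 7. [col 3: D + E ≡ Z (mod 10)] column 3: given E=7, Z=2, carry-in 1, and digits 1,2,5,6,7,9 already taken and all letters distinct, D+E≡Z (mod 10) forces D=4. So D=4.
Step 8. [col 4: V + M ≡ E (mod 10)] column 4: given V=6, E=7, carry-in 1, and digits 1,2,4,5,6,7,9 already taken and all letters distinct, V+M≡E (mod 10) forces M=0 ⇒ M=0.
Step 9. [col 6: D + Y ≡ G (mod 10)] in column 6 we have D+Y≡G with carry-in 0; given D=4, Y=9 and digits 0,1,2,4,5,6,7,9 already taken and all letters distinct, that pins G to 3, so G=3.

Answer: D=4, E=7, G=3, I=1, M=0, V=6, X=5, Y=9, Z=2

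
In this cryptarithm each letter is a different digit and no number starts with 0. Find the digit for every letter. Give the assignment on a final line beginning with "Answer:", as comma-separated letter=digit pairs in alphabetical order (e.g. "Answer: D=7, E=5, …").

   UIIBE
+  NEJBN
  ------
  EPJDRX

Step 1. [col 1: E + N ≡ X (mod 10)] column 1 (E + N ≡ X (mod 10), carry-in 0) doesn't pin X yet; pick X=0 and continue ⇒ X=0.
Step 2. [col 1: E + N ≡ X (mod 10)] N=9 is one option consistent with column 1 (E + N ≡ X (mod 10), carry-in 0) — take it. So N=9.
Step 3. [col 1: E + N ≡ X (mod 10)] column 1 reads E+N+carry(0)=X with N=9, X=0; with digits 0,9 already taken and all letters distinct, the only value for E is 1, so E=1.
Step 4. [col 2: B + B ≡ R (mod 10)] no forcing yet in column 2 (carry-in 1); B=8 is free and consistent — try it, so B=8.
Step 5. [col 2: B + B ≡ R (mod 10)] column 2 reads B+B+carry(1)=R with B=8; with digits 0,1,8,9 already taken and all letters distinct, the only value for R is 7. So R=7.
Step 6. [col 3: I + J ≡ D (mod 10)] several values work for D in column 3 (I + J ≡ D (mod 10), carry-in 1); try D=6, so D=6.
Step 7. [col 3: I + J ≡ D (mod 10)] column 3 (I + J ≡ D (mod 10), carry-in 1) doesn't pin I yet; pick I=2 and continue, so I=2.
Step 8. [col 3: I + J ≡ D (mod 10)] in column 3 we have I+J≡D with carry-in 1; given I=2, D=6 and digits 0,1,2,6,7,8,9 already taken and all letters distinct, that pins J to 3 ⇒ J=3.
Step 9. [col 5: U + N ≡ P (mod 10)] in column 5 we have U+N≡P with carry-in 0; given N=9 and digits 0,1,2,3,6,7,8,9 already taken and all letters distinct, that pins U to 5 ⇒ U=5.
Step 10. [col 5: U + N ≡ P (mod 10)] column 5: given U=5, N=9, carry-in 0, and digits 0,1,2,3,5,6,7,8,9 already taken and all letters distinct, U+N≡P (mod 10) forces P=4, so P=4.

Answer: B=8, D=6, E=1, I=2, J=3, N=9, P=4, R=7, U=5, X=0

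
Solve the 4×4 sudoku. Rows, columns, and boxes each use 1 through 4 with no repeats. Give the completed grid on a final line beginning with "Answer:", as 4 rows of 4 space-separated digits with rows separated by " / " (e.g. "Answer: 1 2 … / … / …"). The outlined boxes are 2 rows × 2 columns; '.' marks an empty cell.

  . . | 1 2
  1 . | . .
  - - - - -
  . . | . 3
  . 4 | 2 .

Step 1. [r2c3∈{3,4}] r2c3 is the only open cell in col 3 admitting 3, so r2c3=3.
Step 2. [r1c2∈{3}] only 3 remains possible at r1c2. So r1c2=3.
Step 3. [r3c2∈{1,2}] r3c2 is the only open cell in row 3 admitting 1. So r3c2=1.
Step 4. [r4c4∈{1}] only 1 remains possible at r4c4, so r4c4=1.
Step 5. [r2c4∈{4}] r2c4 is down to just 4, so r2c4=4.
Step 6. [r3c1∈{2}] only 2 remains possible at r3c1 ⇒ r3c1=2.
Step 7. [r4c1∈{3}] r4c1 is down to just 3 ⇒ r4c1=3.
Step 8. [r2c2∈{2}] r2c2 is down to just 2. So r2c2=2.
Step 9. [r3c3∈{4}] nothing but 4 survives at r3c3. So r3c3=4.
Step 10. [r1c1∈{4}] only 4 remains possible at r1c1 ⇒ r1c1=4.

Answer: 4 3 1 2 / 1 2 3 4 / 2 1 4 3 / 3 4 2 1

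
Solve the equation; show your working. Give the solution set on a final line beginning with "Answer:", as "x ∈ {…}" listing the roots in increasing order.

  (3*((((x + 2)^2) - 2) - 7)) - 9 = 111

Step 1. [(3*((((x + 2)^2) - 2) - 7)) - 9 = 111] common factor 3 (LHS and 111) — divide through. So factor: ((((x + 2)^2) - 2) - 7) - 3 = 37.
Step 2. [((((x + 2)^2) - 2) - 7) - 3 = 37] peel the -3: add 3 from each side. So sub: (((x + 2)^2) - 2) - 7 = 40.
Step 3. [(((x + 2)^2) - 2) - 7 = 40] add 7: x sits inside (… - 7), so sub: ((x + 2)^2) - 2 = 47.
Step 4. [((x + 2)^2) - 2 = 47] 2 comes off first (add 2). So sub: (x + 2)^2 = 49.
Step 5. [(x + 2)^2 = 49] 49 ≥ 0, LHS is (·)² — take ±√, so sqrt: x + 2 = 7 or -7.
Step 6. [x + 2 = 7 or -7] subtract 2: x sits inside (… + 2), so sub: x = 5 or -9.

Answer: x ∈ {-9, 5}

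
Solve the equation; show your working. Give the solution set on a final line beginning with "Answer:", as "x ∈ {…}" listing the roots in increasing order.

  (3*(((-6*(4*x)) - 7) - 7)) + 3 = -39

Step 1. [(3*(((-6*(4*x)) - 7) - 7)) + 3 = -39] 3 divides every term; factor it out ⇒ factor: (((-6*(4*x)) - 7) - 7) + 1 = -13.
Step 2. [(((-6*(4*x)) - 7) - 7) + 1 = -13] +1 is outermost — subtract 1 both sides ⇒ sub: ((-6*(4*x)) - 7) - 7 = -14.
Step 3. [((-6*(4*x)) - 7) - 7 = -14] the outer -7 inverts by adding 7, so sub: (-6*(4*x)) - 7 = -7.
Step 4. [(-6*(4*x)) - 7 = -7] peel the -7: add 7 from each side ⇒ sub: -6*(4*x) = 0.
Step 5. [-6*(4*x) = 0] divide by the outer -6 ⇒ div: 4*x = 0.
Step 6. [4*x = 0] 4 out front; divide by 4 ⇒ div: x = 0.

Answer: x ∈ {0}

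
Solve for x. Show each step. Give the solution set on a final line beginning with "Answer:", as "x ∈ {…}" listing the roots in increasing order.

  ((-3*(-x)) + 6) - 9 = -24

Step 1. [((-3*(-x)) + 6) - 9 = -24] -9 is outermost — add 9 both sides, so sub: (-3*(-x)) + 6 = -15.
Step 2. [(-3*(-x)) + 6 = -15] common factor -3 (LHS and -15) — divide through. So factor: (-x) - 2 = 5.
Step 3. [(-x) - 2 = 5] 2 comes off first (add 2). So sub: -x = 7.
Step 4. [-x = 7] leading − — multiply by −1, so neg: x = -7.

Answer: x ∈ {-7}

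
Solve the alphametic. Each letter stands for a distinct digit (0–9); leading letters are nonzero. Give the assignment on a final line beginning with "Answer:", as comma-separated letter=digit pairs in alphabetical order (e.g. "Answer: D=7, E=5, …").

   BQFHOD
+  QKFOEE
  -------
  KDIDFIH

Step 1. [K] adding two 6-digit numbers gives at most 6+1 digits, and here it does — K is that final carry and must be 1, so K=1.
Step 2. [col 1: D + E ≡ H (mod 10)] column 1 (D + E ≡ H (mod 10), carry-in 0) doesn't pin E yet; pick E=3 and continue. So E=3.
Step 3. [col 1: D + E ≡ H (mod 10)] column 1 (D + E ≡ H (mod 10), carry-in 0) doesn't pin D yet; pick D=5 and continue, so D=5.
Step 4. [col 1: D + E ≡ H (mod 10)] in column 1 we have D+E≡H with carry-in 0; given D=5, E=3 and digits 1,3,5 already taken and all letters distinct, that pins H to 8, so H=8.
Step 5. [col 2: O + E ≡ I (mod 10)] column 2 (O + E ≡ I (mod 10), carry-in 0) doesn't pin I yet; pick I=7 and continue ⇒ I=7.
Step 6. [col 2: O + E ≡ I (mod 10)] column 2: given E=3, I=7, carry-in 0, and digits 1,3,5,7,8 already taken and all letters distinct, O+E≡I (mod 10) forces O=4. So O=4.
Step 7. [col 3: H + O ≡ F (mod 10)] column 3: given H=8, O=4, carry-in 0, and digits 1,3,4,5,7,8 already taken and all letters distinct, H+O≡F (mod 10) forces F=2 ⇒ F=2.
Step 8. [col 5: Q + K ≡ I (mod 10)] from column 5 (K=1, I=7, carry-in 0, digits 1,2,3,4,5,7,8 already taken and all letters distinct): Q must equal 6. So Q=6.
Step 9. [col 6: B + Q ≡ D (mod 10)] column 6: given Q=6, D=5, carry-in 0, and digits 1,2,3,4,5,6,7,8 already taken and all letters distinct, B+Q≡D (mod 10) forces B=9, so B=9.

Answer: B=9, D=5, E=3, F=2, H=8, I=7, K=1, O=4, Q=6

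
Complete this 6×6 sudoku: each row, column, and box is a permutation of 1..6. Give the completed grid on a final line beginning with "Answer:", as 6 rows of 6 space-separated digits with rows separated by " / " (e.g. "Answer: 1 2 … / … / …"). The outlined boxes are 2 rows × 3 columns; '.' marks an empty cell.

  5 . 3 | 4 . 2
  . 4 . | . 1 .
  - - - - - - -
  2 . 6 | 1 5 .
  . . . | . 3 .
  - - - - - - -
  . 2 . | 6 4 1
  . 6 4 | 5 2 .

Step 1. [r4c3∈{1,5}] across col 3, 1 lands solely at r4c3, so r4c3=1.
Step 2. [r2c6∈{3,5,6}] in row 2, 5 fits only at r2c6, so r2c6=5.
Step 3. [r6c6∈{3}] only 3 remains possible at r6c6 ⇒ r6c6=3.
Step 4. [r4c1∈{4}] r4c1's peers cover all but 4, so r4c1=4.
Step 5. [r2c1∈{6}] r2c1's peers cover all but 6, so r2c1=6.
Step 6. [r5c3∈{5}] r5c3 is down to just 5. So r5c3=5.
Step 7. [r4c6∈{6}] nothing but 6 survives at r4c6, so r4c6=6.
Step 8. [r3c2∈{3}] nothing but 3 survives at r3c2. So r3c2=3.
Step 9. [r2c4∈{3}] r2c4 is down to just 3. So r2c4=3.
Step 10. [r4c4∈{2}] r4c4 is down to just 2 ⇒ r4c4=2.
Step 11. [r1c5∈{6}] r1c5's peers cover all but 6 ⇒ r1c5=6.
Step 12. [r6c1∈{1}] only 1 remains possible at r6c1, so r6c1=1.
Step 13. [r5c1∈{3}] r5c1 is down to just 3, so r5c1=3.
Step 14. [r3c6∈{4}] only 4 remains possible at r3c6. So r3c6=4.
Step 15. [r1c2∈{1}] r1c2's peers cover all but 1. So r1c2=1.
Step 16. [r2c3∈{2}] r2c3 has the single candidate 2, so r2c3=2.
Step 17. [r4c2∈{5}] r4c2 has the single candidate 5, so r4c2=5.

Answer: 5 1 3 4 6 2 / 6 4 2 3 1 5 / 2 3 6 1 5 4 / 4 5 1 2 3 6 / 3 2 5 6 4 1 / 1 6 4 5 2 3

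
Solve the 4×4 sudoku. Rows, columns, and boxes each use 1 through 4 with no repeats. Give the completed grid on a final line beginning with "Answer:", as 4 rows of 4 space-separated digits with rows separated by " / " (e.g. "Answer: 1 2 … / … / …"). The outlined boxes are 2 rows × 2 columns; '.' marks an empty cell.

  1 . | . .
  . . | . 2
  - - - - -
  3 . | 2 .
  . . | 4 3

Step 1. [r3c2∈{1,4}] in row 3, 4 fits only at r3c2 ⇒ r3c2=4.
Step 2. [r1c2∈{2,3}] in row 1, 2 fits only at r1c2 ⇒ r1c2=2.
Step 3. [r2c2∈{3}] r2c2's peers cover all but 3 ⇒ r2c2=3.
Step 4. [r4c1∈{2}] r4c1 is down to just 2 ⇒ r4c1=2.
Step 5. [r1c3∈{3}] r1c3 has the single candidate 3. So r1c3=3.
Step 6. [r3c4∈{1}] r3c4's peers cover all but 1, so r3c4=1.
Step 7. [r2c3∈{1}] only 1 remains possible at r2c3, so r2c3=1.
Step 8. [r4c2∈{1}] only 1 remains possible at r4c2. So r4c2=1.
Step 9. [r1c4∈{4}] only 4 remains possible at r1c4 ⇒ r1c4=4.
Step 10. [r2c1∈{4}] r2c1 is down to just 4 ⇒ r2c1=4.

Answer: 1 2 3 4 / 4 3 1 2 / 3 4 2 1 / 2 1 4 3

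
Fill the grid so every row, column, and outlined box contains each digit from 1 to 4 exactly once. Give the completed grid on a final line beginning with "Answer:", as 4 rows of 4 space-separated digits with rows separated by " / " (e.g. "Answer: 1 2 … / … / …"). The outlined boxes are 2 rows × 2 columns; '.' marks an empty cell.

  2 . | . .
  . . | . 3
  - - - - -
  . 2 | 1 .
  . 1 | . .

Step 1. [r1c3∈{4}] nothing but 4 survives at r1c3. So r1c3=4.
Step 2. [r3c1∈{3,4}] row 3 places 3 nowhere but r3c1. So r3c1=3.
Step 3. [r4c1∈{4}] r4c1 has the single candidate 4, so r4c1=4.
Step 4. [r4c3∈{2,3}] row 4 places 3 nowhere but r4c3, so r4c3=3.
Step 5. [r2c1∈{1}] only 1 remains possible at r2c1 ⇒ r2c1=1.
Step 6. [r1c4∈{1}] r1c4 is down to just 1 ⇒ r1c4=1.
Step 7. [r1c2∈{3}] r1c2 is down to just 3 ⇒ r1c2=3.
Step 8. [r4c4∈{2}] nothing but 2 survives at r4c4, so r4c4=2.
Step 9. [r3c4∈{4}] r3c4 has the single candidate 4, so r3c4=4.
Step 10. [r2c3∈{2}] nothing but 2 survives at r2c3 ⇒ r2c3=2.
Step 11. [r2c2∈{4}] only 4 remains possible at r2c2, so r2c2=4.

Answer: 2 3 4 1 / 1 4 2 3 / 3 2 1 4 / 4 1 3 2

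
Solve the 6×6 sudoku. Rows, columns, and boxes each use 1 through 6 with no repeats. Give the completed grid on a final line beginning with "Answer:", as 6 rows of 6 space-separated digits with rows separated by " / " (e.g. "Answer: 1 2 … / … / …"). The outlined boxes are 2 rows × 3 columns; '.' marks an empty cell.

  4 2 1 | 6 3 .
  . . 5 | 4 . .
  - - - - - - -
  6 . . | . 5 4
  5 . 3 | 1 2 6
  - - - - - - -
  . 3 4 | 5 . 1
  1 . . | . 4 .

Step 1. [r6c4∈{2,3}] col 4 places 2 nowhere but r6c4. So r6c4=2.
Step 2. [r6c3∈{6}] nothing but 6 survives at r6c3, so r6c3=6.
Step 3. [r3c4∈{3}] r3c4's peers cover all but 3. So r3c4=3.
Step 4. [r2c2∈{6}] r2c2 is down to just 6. So r2c2=6.
Step 5. [r2c6∈{2}] r2c6's peers cover all but 2, so r2c6=2.
Step 6. [r1c6∈{5}] r1c6 is down to just 5. So r1c6=5.
Step 7. [r3c3∈{2}] only 2 remains possible at r3c3 ⇒ r3c3=2.
Step 8. [r3c2∈{1}] only 1 remains possible at r3c2, so r3c2=1.
Step 9. [r5c1∈{2}] only 2 remains possible at r5c1, so r5c1=2.
Step 10. [r5c5∈{6}] r5c5's peers cover all but 6 ⇒ r5c5=6.
Step 11. [r2c5∈{1}] r2c5 is down to just 1, so r2c5=1.
Step 12. [r2c1∈{3}] nothing but 3 survives at r2c1, so r2c1=3.
Step 13. [r6c6∈{3}] r6c6 is down to just 3, so r6c6=3.
Step 14. [r6c2∈{5}] r6c2's peers cover all but 5, so r6c2=5.
Step 15. [r4c2∈{4}] r4c2's peers cover all but 4. So r4c2=4.

Answer: 4 2 1 6 3 5 / 3 6 5 4 1 2 / 6 1 2 3 5 4 / 5 4 3 1 2 6 / 2 3 4 5 6 1 / 1 5 6 2 4 3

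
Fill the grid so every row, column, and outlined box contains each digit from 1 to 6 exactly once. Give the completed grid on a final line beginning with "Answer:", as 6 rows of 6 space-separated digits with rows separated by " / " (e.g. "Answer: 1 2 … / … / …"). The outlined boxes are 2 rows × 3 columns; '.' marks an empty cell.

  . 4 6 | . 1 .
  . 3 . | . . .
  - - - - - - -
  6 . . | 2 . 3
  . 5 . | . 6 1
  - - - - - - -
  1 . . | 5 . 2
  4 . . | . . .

Step 1. [r2c5∈{2,4,5}] 2 has one home in col 5: r2c5. So r2c5=2.
Step 2. [r6c5∈{3}] only 3 remains possible at r6c5. So r6c5=3.
Step 3. [r6c6∈{6}] only 6 remains possible at r6c6, so r6c6=6.
Step 4. [r4c4∈{4}] r4c4's peers cover all but 4. So r4c4=4.
Step 5. [r2c1∈{5}] r2c1 has the single candidate 5 ⇒ r2c1=5.
Step 6. [r4c1∈{2,3}] r4c1 is the only open cell in col 1 admitting 3, so r4c1=3.
Step 7. [r6c2∈{2}] r6c2's peers cover all but 2, so r6c2=2.
Step 8. [r3c2∈{1}] r3c2 is down to just 1. So r3c2=1.
Step 9. [r1c1∈{2}] nothing but 2 survives at r1c1, so r1c1=2.
Step 10. [r5c5∈{4}] nothing but 4 survives at r5c5, so r5c5=4.
Step 11. [r4c3∈{2}] only 2 remains possible at r4c3, so r4c3=2.
Step 12. [r6c4∈{1}] only 1 remains possible at r6c4, so r6c4=1.
Step 13. [r2c4∈{6}] r2c4's peers cover all but 6 ⇒ r2c4=6.
Step 14. [r2c6∈{4}] nothing but 4 survives at r2c6. So r2c6=4.
Step 15. [r1c6∈{5}] r1c6's peers cover all but 5. So r1c6=5.
Step 16. [r5c3∈{3}] r5c3 has the single candidate 3. So r5c3=3.
Step 17. [r5c2∈{6}] r5c2 has the single candidate 6. So r5c2=6.
Step 18. [r1c4∈{3}] r1c4 is down to just 3. So r1c4=3.
Step 19. [r2c3∈{1}] r2c3 is down to just 1 ⇒ r2c3=1.
Step 20. [r6c3∈{5}] r6c3 is down to just 5 ⇒ r6c3=5.
Step 21. [r3c5∈{5}] r3c5's peers cover all but 5, so r3c5=5.
Step 22. [r3c3∈{4}] only 4 remains possible at r3c3, so r3c3=4.

Answer: 2 4 6 3 1 5 / 5 3 1 6 2 4 / 6 1 4 2 5 3 / 3 5 2 4 6 1 / 1 6 3 5 4 2 / 4 2 5 1 3 6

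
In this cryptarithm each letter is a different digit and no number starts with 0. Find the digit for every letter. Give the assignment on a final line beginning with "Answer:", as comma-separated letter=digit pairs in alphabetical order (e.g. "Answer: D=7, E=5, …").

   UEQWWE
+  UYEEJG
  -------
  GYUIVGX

Step 1. [col 1: E + G ≡ X (mod 10)] column 1 (E + G ≡ X (mod 10), carry-in 0) doesn't pin E yet; pick E=2 and continue ⇒ E=2.
Step 2. [col 1: E + G ≡ X (mod 10)] column 1 (E + G ≡ X (mod 10), carry-in 0) doesn't pin G yet; pick G=1 and continue ⇒ G=1.
Step 3. [col 1: E + G ≡ X (mod 10)] from column 1 (E=2, G=1, carry-in 0, digits 1,2 already taken and all letters distinct): X must equal 3, so X=3.
Step 4. [col 2: W + J ≡ G (mod 10)] column 2 (W + J ≡ G (mod 10), carry-in 0) doesn't pin W yet; pick W=6 and continue ⇒ W=6.
Step 5. [col 2: W + J ≡ G (mod 10)] column 2 reads W+J+carry(0)=G with W=6, G=1; with digits 1,2,3,6 already taken and all letters distinct, the only value for J is 5. So J=5.
Step 6. [col 3: W + E ≡ V (mod 10)] in column 3 we have W+E≡V with carry-in 1; given W=6, E=2 and digits 1,2,3,5,6 already taken and all letters distinct, that pins V to 9, so V=9.
Step 7. [col 4: Q + E ≡ I (mod 10)] column 4: given E=2, carry-in 0, and digits 1,2,3,5,6,9 already taken and all letters distinct, Q+E≡I (mod 10) forces I=0, so I=0.
Step 8. [col 4: Q + E ≡ I (mod 10)] column 4 reads Q+E+carry(0)=I with E=2, I=0; with digits 0,1,2,3,5,6,9 already taken and all letters distinct, the only value for Q is 8, so Q=8.
Step 9. [col 5: E + Y ≡ U (mod 10)] from column 5 (E=2, carry-in 1, digits 0,1,2,3,5,6,8,9 already taken and all letters distinct): U must equal 7 ⇒ U=7.
Step 10. [col 5: E + Y ≡ U (mod 10)] in column 5 we have E+Y≡U with carry-in 1; given E=2, U=7 and digits 0,1,2,3,5,6,7,8,9 already taken and all letters distinct, that pins Y to 4. So Y=4.

Answer: E=2, G=1, I=0, J=5, Q=8, U=7, V=9, W=6, X=3, Y=4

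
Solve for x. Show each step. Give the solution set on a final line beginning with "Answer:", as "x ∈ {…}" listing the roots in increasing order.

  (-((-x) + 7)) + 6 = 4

Step 1. [(-((-x) + 7)) + 6 = 4] peel the +6: subtract 6 from each side ⇒ sub: -((-x) + 7) = -2.
Step 2. [-((-x) + 7) = -2] LHS negated; negate both sides ⇒ neg: (-x) + 7 = 2.
Step 3. [(-x) + 7 = 2] peel the +7: subtract 7 from each side ⇒ sub: -x = -5.
Step 4. [-x = -5] LHS negated; negate both sides, so neg: x = 5.

Answer: x ∈ {5}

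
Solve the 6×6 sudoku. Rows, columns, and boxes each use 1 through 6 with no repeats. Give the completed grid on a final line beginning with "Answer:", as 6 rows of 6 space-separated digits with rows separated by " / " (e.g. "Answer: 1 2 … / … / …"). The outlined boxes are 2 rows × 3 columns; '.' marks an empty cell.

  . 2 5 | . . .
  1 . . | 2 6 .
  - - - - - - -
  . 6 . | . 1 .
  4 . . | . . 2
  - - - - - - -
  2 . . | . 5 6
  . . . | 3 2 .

Step 1. [r4c5∈{3}] r4c5 has the single candidate 3, so r4c5=3.
Step 2. [r4c3∈{1}] r4c3 is down to just 1. So r4c3=1.
Step 3. [r2c6∈{3,4,5}] row 2 places 5 nowhere but r2c6. So r2c6=5.
Step 4. [r4c2∈{5}] nothing but 5 survives at r4c2 ⇒ r4c2=5.
Step 5. [r3c6∈{4}] r3c6 is down to just 4. So r3c6=4.
Step 6. [r5c4∈{1,4}] in box 6, 4 fits only at r5c4 ⇒ r5c4=4.
Step 7. [r5c3∈{3}] only 3 remains possible at r5c3 ⇒ r5c3=3.
Step 8. [r1c6∈{1,3}] col 6 places 3 nowhere but r1c6 ⇒ r1c6=3.
Step 9. [r6c3∈{4,6}] r6c3 is the only open cell in col 3 admitting 6 ⇒ r6c3=6.
Step 10. [r6c2∈{1,4}] 4 has one home in row 6: r6c2 ⇒ r6c2=4.
Step 11. [r1c5∈{4}] only 4 remains possible at r1c5 ⇒ r1c5=4.
Step 12. [r1c1∈{6}] r1c1 has the single candidate 6 ⇒ r1c1=6.
Step 13. [r3c4∈{5}] r3c4 has the single candidate 5. So r3c4=5.
Step 14. [r2c3∈{4}] r2c3 is down to just 4. So r2c3=4.
Step 15. [r4c4∈{6}] r4c4's peers cover all but 6, so r4c4=6.
Step 16. [r1c4∈{1}] only 1 remains possible at r1c4, so r1c4=1.
Step 17. [r6c1∈{5}] nothing but 5 survives at r6c1 ⇒ r6c1=5.
Step 18. [r3c3∈{2}] r3c3 has the single candidate 2 ⇒ r3c3=2.
Step 19. [r6c6∈{1}] r6c6's peers cover all but 1, so r6c6=1.
Step 20. [r3c1∈{3}] r3c1's peers cover all but 3, so r3c1=3.
Step 21. [r2c2∈{3}] only 3 remains possible at r2c2 ⇒ r2c2=3.
Step 22. [r5c2∈{1}] nothing but 1 survives at r5c2 ⇒ r5c2=1.

Answer: 6 2 5 1 4 3 / 1 3 4 2 6 5 / 3 6 2 5 1 4 / 4 5 1 6 3 2 / 2 1 3 4 5 6 / 5 4 6 3 2 1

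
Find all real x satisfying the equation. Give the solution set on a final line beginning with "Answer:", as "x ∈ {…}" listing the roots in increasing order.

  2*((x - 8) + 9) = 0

Step 1. [2*((x - 8) + 9) = 0] LHS = 2·(…); ÷2 both sides ⇒ div: (x - 8) + 9 = 0.
Step 2. [(x - 8) + 9 = 0] subtract 9: x sits inside (… + 9) ⇒ sub: x - 8 = -9.
Step 3. [x - 8 = -9] 8 comes off first (add 8). So sub: x = -1.

Answer: x ∈ {-1}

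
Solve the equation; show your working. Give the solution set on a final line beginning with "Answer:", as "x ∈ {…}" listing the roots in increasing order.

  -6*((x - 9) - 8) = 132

Step 1. [-6*((x - 9) - 8) = 132] LHS = -6·(…); ÷-6 both sides ⇒ div: (x - 9) - 8 = -22.
Step 2. [(x - 9) - 8 = -22] 8 comes off first (add 8) ⇒ sub: x - 9 = -14.
Step 3. [x - 9 = -14] the outer -9 inverts by adding 9. So sub: x = -5.

Answer: x ∈ {-5}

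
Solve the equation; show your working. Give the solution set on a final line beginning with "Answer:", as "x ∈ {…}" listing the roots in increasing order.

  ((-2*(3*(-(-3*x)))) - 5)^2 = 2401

Step 1. [((-2*(3*(-(-3*x)))) - 5)^2 = 2401] LHS squared, RHS 2401 ≥ 0: apply √ (±), so sqrt: (-2*(3*(-(-3*x)))) - 5 = 49 or -49.
Step 2. [(-2*(3*(-(-3*x)))) - 5 = 49 or -49] add 5: x sits inside (… - 5). So sub: -2*(3*(-(-3*x))) = 54 or -44.
Step 3. [-2*(3*(-(-3*x))) = 54 or -44] leading coefficient -2: divide by -2, so div: 3*(-(-3*x)) = -27 or 22.
Step 4. [3*(-(-3*x)) = -27 or 22] 3 out front; divide by 3, so div: -(-3*x) = -9 or 22/3.
Step 5. [-(-3*x) = -9 or 22/3] LHS negated; negate both sides ⇒ neg: -3*x = 9 or -22/3.
Step 6. [-3*x = 9 or -22/3] -3 out front; divide by -3, so div: x = -3 or 22/9.

Answer: x ∈ {-3, 22/9}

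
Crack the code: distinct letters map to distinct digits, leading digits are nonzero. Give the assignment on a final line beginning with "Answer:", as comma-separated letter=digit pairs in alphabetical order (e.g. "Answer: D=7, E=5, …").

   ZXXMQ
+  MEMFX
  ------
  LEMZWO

Step 1. [col 1: Q + X ≡ O (mod 10)] no forcing yet in column 1 (carry-in 0); O=7 is free and consistent — try it, so O=7.
Step 2. [L] the sum has 6 digits but both addends have 5; that extra leading digit L is the final carry, namely 1, so L=1.
Step 3. [col 1: Q + X ≡ O (mod 10)] Q=5 is one option consistent with column 1 (Q + X ≡ O (mod 10), carry-in 0) — take it, so Q=5.
Step 4. [col 1: Q + X ≡ O (mod 10)] column 1: given Q=5, O=7, carry-in 0, and digits 1,5,7 already taken and all letters distinct, Q+X≡O (mod 10) forces X=2, so X=2.
Step 5. [col 2: M + F ≡ W (mod 10)] no forcing yet in column 2 (carry-in 0); F=3 is free and consistent — try it ⇒ F=3.
Step 6. [col 2: M + F ≡ W (mod 10)] from column 2 (F=3, carry-in 0, digits 1,2,3,5,7 already taken and all letters distinct): M must equal 6 ⇒ M=6.
Step 7. [col 2: M + F ≡ W (mod 10)] in column 2 we have M+F≡W with carry-in 0; given M=6, F=3 and digits 1,2,3,5,6,7 already taken and all letters distinct, that pins W to 9 ⇒ W=9.
Step 8. [col 3: X + M ≡ Z (mod 10)] column 3 reads X+M+carry(0)=Z with X=2, M=6; with digits 1,2,3,5,6,7,9 already taken and all letters distinct, the only value for Z is 8 ⇒ Z=8.
Step 9. [col 4: X + E ≡ M (mod 10)] column 4: given X=2, M=6, carry-in 0, and digits 1,2,3,5,6,7,8,9 already taken and all letters distinct, X+E≡M (mod 10) forces E=4, so E=4.

Answer: E=4, F=3, L=1, M=6, O=7, Q=5, W=9, X=2, Z=8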